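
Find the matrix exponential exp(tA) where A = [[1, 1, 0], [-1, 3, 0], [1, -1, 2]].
e^{tA} = [[(1 - t)*e^{2*t}, t*e^{2*t}, 0], [-t*e^{2*t}, (t + 1)*e^{2*t}, 0], [t*e^{2*t}, -t*e^{2*t}, e^{2*t}]]

A has Jordan form J = [[2, 1, 0], [0, 2, 0], [0, 0, 2]] with A = PJP^{-1}, so e^{tA} = P e^{tJ} P^{-1}.

For a Jordan block J_k(λ), e^{tJ_k(λ)} = e^{λt} · (I + tN + t^2 N^2/2! + ... + t^{k-1} N^{k-1}/(k-1)!) where N is the nilpotent superdiagonal part.

Assembling the blocks and conjugating back gives the entries of e^{tA} as shown above.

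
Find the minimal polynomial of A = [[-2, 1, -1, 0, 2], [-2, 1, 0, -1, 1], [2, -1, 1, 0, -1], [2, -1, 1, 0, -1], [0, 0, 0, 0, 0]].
The characteristic polynomial factors as x^5. The minimal polynomial is ∏(x - λ)^{k_λ} where k_λ is the size of the largest Jordan block at λ.

For λ = 0: rank(A) = 3, and the largest Jordan block has size 3 (the smallest k with rank(A^k) = rank(A^(k+1))).

So m_A(x) = x^3.

m_A(x) = x^3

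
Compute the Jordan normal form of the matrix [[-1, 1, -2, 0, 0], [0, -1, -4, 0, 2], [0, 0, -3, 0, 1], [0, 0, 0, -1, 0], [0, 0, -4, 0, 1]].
The characteristic polynomial is det(xI - A) = (x + 1)^5, so the eigenvalues are -1 (algebraic multiplicity 5).

For λ = -1: rank(A + I) = 2, rank((A + I)^2) = 0. The eigenspace has dimension 5 - 2 = 3, so there are 3 Jordan blocks; the rank sequence gives block sizes [2, 2, 1].

Assembling the blocks gives the Jordan form J above.

J = [[-1, 1, 0, 0, 0], [0, -1, 0, 0, 0], [0, 0, -1, 1, 0], [0, 0, 0, -1, 0], [0, 0, 0, 0, -1]]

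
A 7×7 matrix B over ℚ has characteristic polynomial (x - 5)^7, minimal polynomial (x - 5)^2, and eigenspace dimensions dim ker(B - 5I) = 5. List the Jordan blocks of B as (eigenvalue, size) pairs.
Jordan blocks: (5, 2), (5, 2), (5, 1), (5, 1), (5, 1)

λ = 5: algebraic multiplicity 7 (exponent in χ_B), largest block size 2 (exponent in m_B), 5 blocks (geometric multiplicity). These force block sizes [2, 2, 1, 1, 1].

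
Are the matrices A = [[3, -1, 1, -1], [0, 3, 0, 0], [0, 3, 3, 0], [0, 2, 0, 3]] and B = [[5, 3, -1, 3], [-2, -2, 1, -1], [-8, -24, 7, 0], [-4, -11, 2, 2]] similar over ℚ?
Two matrices over a field are similar if and only if they have the same invariant factors.

Both A and B have characteristic polynomial (x - 3)^4 and minimal polynomial (x - 3)^3. Computing further, both have invariant factors x - 3, (x - 3)^3. Hence A and B are similar.

Yes.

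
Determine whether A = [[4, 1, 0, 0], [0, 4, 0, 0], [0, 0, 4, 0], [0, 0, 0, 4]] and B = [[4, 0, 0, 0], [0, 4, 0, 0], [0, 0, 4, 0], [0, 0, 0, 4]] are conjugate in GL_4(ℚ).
Both have characteristic polynomial (x - 4)^4, but the minimal polynomial of A is (x - 4)^2 while the minimal polynomial of B is x - 4. The minimal polynomial is a similarity invariant, so A and B are not similar.

No.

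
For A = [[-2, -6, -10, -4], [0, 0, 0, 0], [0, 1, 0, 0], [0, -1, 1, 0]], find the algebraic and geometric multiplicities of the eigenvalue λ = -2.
algebraic multiplicity 1, geometric multiplicity 1

The characteristic polynomial is x^3(x + 2), so the factor x + 2 appears with exponent 1: the algebraic multiplicity is 1.

rank(A + 2I) = 3, so the eigenspace has dimension 4 - 3 = 1: the geometric multiplicity is 1.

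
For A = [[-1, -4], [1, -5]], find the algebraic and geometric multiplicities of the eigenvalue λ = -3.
algebraic multiplicity 2, geometric multiplicity 1

The characteristic polynomial is (x + 3)^2, so the factor x + 3 appears with exponent 2: the algebraic multiplicity is 2.

rank(A + 3I) = 1, so the eigenspace has dimension 2 - 1 = 1: the geometric multiplicity is 1.

Since 1 < 2, A is not diagonalizable.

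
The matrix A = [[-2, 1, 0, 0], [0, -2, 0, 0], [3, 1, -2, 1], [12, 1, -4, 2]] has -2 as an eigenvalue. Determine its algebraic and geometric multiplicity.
algebraic multiplicity 2, geometric multiplicity 1

The characteristic polynomial is x^2(x + 2)^2, so the factor x + 2 appears with exponent 2: the algebraic multiplicity is 2.

rank(A + 2I) = 3, so the eigenspace has dimension 4 - 3 = 1: the geometric multiplicity is 1.

Since 1 < 2, A is not diagonalizable.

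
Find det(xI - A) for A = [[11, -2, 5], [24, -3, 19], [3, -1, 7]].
χ_A(x) = (x - 5)^3

xI - A = [[x - 11, 2, -5], [-24, x + 3, -19], [-3, 1, x - 7]].

Expanding det(xI - A) along the first row:
det(xI - A) = + (x - 11)·det([[x + 3, -19], [1, x - 7]]) - (2)·det([[-24, -19], [-3, x - 7]]) + (-5)·det([[-24, x + 3], [-3, 1]]).

Evaluating gives χ_A(x) = x^3 - 15x^2 + 75x - 125 = (x - 5)^3.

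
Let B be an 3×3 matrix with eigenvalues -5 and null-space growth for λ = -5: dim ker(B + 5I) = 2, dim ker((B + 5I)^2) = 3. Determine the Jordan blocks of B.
λ = -5: successive nullity increments [2, 1] count blocks of size ≥ k; block sizes are [2, 1].

Jordan blocks: (-5, 2), (-5, 1)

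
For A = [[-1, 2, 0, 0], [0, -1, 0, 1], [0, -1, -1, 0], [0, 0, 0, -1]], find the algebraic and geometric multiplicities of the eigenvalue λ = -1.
algebraic multiplicity 4, geometric multiplicity 2

The characteristic polynomial is (x + 1)^4, so the factor x + 1 appears with exponent 4: the algebraic multiplicity is 4.

rank(A + I) = 2, so the eigenspace has dimension 4 - 2 = 2: the geometric multiplicity is 2.

Since 2 < 4, A is not diagonalizable.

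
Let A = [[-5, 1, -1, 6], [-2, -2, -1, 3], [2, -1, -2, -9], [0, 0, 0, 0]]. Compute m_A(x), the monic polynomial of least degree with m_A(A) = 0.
m_A(x) = x(x + 3)^2

The characteristic polynomial factors as x(x + 3)^3. The minimal polynomial is ∏(x - λ)^{k_λ} where k_λ is the size of the largest Jordan block at λ.

For λ = -3: rank(A + 3I) = 2, and the largest Jordan block has size 2 (the smallest k with rank((A + 3I)^k) = rank((A + 3I)^(k+1))).
For λ = 0: rank(A) = 3, and the largest Jordan block has size 1 (the smallest k with rank(A^k) = rank(A^(k+1))).

So m_A(x) = x(x + 3)^2.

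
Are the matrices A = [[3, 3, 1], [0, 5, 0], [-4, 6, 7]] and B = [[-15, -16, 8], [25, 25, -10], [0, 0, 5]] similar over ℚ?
Yes.

Two matrices over a field are similar if and only if they have the same invariant factors.

Both A and B have characteristic polynomial (x - 5)^3 and minimal polynomial (x - 5)^2. Computing further, both have invariant factors x - 5, (x - 5)^2. Hence A and B are similar.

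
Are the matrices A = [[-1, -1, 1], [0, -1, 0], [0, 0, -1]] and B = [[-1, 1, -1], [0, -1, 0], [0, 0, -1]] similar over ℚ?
Yes.

Two matrices over a field are similar if and only if they have the same invariant factors.

Both A and B have characteristic polynomial (x + 1)^3 and minimal polynomial (x + 1)^2. Computing further, both have invariant factors x + 1, (x + 1)^2. Hence A and B are similar.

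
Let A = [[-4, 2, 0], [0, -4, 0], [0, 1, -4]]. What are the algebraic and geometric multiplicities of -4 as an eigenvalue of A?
algebraic multiplicity 3, geometric multiplicity 2

The characteristic polynomial is (x + 4)^3, so the factor x + 4 appears with exponent 3: the algebraic multiplicity is 3.

rank(A + 4I) = 1, so the eigenspace has dimension 3 - 1 = 2: the geometric multiplicity is 2.

Since 2 < 3, A is not diagonalizable.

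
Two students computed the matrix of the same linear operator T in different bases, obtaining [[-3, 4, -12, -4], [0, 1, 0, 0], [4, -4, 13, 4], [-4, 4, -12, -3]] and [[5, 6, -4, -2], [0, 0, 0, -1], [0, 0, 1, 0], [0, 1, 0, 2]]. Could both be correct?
No.

Both have characteristic polynomial (x - 5)(x - 1)^3, but the minimal polynomial of A is (x - 5)(x - 1) while the minimal polynomial of B is (x - 5)(x - 1)^2. The minimal polynomial is a similarity invariant, so A and B are not similar.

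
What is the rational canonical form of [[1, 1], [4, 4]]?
R = [[0, 0], [1, 5]]

The invariant factors of A (the non-unit diagonal entries of the Smith normal form of xI - A over ℚ[x]) are x(x - 5), each dividing the next. The characteristic polynomial is their product, x(x - 5).

The rational canonical form is the block-diagonal matrix of companion matrices C(f_i):
R = [[0, 0], [1, 5]].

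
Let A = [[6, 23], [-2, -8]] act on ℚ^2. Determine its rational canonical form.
R = [[0, 2], [1, -2]]

The invariant factors of A (the non-unit diagonal entries of the Smith normal form of xI - A over ℚ[x]) are x^2 + 2x - 2, each dividing the next. The characteristic polynomial is their product, x^2 + 2x - 2.

The rational canonical form is the block-diagonal matrix of companion matrices C(f_i):
R = [[0, 2], [1, -2]].

Note the characteristic polynomial does not split into linear factors over ℚ, so A has no Jordan form over ℚ; the rational canonical form exists over any field.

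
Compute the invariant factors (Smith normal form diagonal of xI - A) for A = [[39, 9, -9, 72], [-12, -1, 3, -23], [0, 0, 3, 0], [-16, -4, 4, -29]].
x - 3, (x - 3)^3

The Jordan structure of A has elementary divisors (x - 3)^3, (x - 3). Arranging the block sizes at each eigenvalue in decreasing order and taking row products gives the invariant factors.

Invariant factors (smallest first, each dividing the next): x - 3, (x - 3)^3.

Check: the last factor (x - 3)^3 is the minimal polynomial, and the product (x - 3)^4 is the characteristic polynomial.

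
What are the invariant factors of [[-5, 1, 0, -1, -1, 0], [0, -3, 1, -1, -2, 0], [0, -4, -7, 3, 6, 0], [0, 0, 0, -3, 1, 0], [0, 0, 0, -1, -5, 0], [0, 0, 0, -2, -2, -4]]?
x + 4, (x + 4)^2(x + 5)^3

The Jordan structure of A has elementary divisors (x + 5)^3, (x + 4)^2, (x + 4). Arranging the block sizes at each eigenvalue in decreasing order and taking row products gives the invariant factors.

Invariant factors (smallest first, each dividing the next): x + 4, (x + 4)^2(x + 5)^3.

Check: the last factor (x + 4)^2(x + 5)^3 is the minimal polynomial, and the product (x + 4)^3(x + 5)^3 is the characteristic polynomial.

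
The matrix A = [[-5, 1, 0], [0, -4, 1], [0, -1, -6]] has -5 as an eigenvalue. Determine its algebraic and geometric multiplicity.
The characteristic polynomial is (x + 5)^3, so the factor x + 5 appears with exponent 3: the algebraic multiplicity is 3.

rank(A + 5I) = 2, so the eigenspace has dimension 3 - 2 = 1: the geometric multiplicity is 1.

Since 1 < 3, A is not diagonalizable.

algebraic multiplicity 3, geometric multiplicity 1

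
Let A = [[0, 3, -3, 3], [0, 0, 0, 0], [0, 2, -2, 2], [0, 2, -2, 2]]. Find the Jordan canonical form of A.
J = [[0, 1, 0, 0], [0, 0, 0, 0], [0, 0, 0, 0], [0, 0, 0, 0]]

The characteristic polynomial is det(xI - A) = x^4, so the eigenvalues are 0 (algebraic multiplicity 4).

For λ = 0: rank(A) = 1, rank(A^2) = 0. The eigenspace has dimension 4 - 1 = 3, so there are 3 Jordan blocks; the rank sequence gives block sizes [2, 1, 1].

Assembling the blocks gives the Jordan form J above.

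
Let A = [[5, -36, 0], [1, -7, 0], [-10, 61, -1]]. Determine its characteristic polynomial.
χ_A(x) = (x + 1)^3

xI - A = [[x - 5, 36, 0], [-1, x + 7, 0], [10, -61, x + 1]].

Expanding det(xI - A) along the first row:
det(xI - A) = + (x - 5)·det([[x + 7, 0], [-61, x + 1]]) - (36)·det([[-1, 0], [10, x + 1]]) + (0)·det([[-1, x + 7], [10, -61]]).

Evaluating gives χ_A(x) = x^3 + 3x^2 + 3x + 1 = (x + 1)^3.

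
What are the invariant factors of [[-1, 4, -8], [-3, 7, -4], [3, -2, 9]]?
x - 5, (x - 5)^2

The Jordan structure of A has elementary divisors (x - 5)^2, (x - 5). Arranging the block sizes at each eigenvalue in decreasing order and taking row products gives the invariant factors.

Invariant factors (smallest first, each dividing the next): x - 5, (x - 5)^2.

Check: the last factor (x - 5)^2 is the minimal polynomial, and the product (x - 5)^3 is the characteristic polynomial.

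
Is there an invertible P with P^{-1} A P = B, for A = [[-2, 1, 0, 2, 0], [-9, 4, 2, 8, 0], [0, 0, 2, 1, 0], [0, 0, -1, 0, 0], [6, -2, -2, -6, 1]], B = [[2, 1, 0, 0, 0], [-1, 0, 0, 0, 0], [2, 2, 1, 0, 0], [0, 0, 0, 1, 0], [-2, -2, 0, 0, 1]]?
Both have characteristic polynomial (x - 1)^5 and minimal polynomial (x - 1)^2. But rank(A - I) = 2 for A while rank(B - I) = 1 for B, so the number of Jordan blocks at λ = 1 differs. A and B are not similar.

No.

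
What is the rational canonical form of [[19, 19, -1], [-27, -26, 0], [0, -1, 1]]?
R = [[0, 0, -8], [1, 0, -12], [0, 1, -6]]

The invariant factors of A (the non-unit diagonal entries of the Smith normal form of xI - A over ℚ[x]) are (x + 2)^3, each dividing the next. The characteristic polynomial is their product, (x + 2)^3.

The rational canonical form is the block-diagonal matrix of companion matrices C(f_i):
R = [[0, 0, -8], [1, 0, -12], [0, 1, -6]].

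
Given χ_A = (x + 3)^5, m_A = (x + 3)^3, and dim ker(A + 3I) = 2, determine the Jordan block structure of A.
Jordan blocks: (-3, 3), (-3, 2)

λ = -3: algebraic multiplicity 5 (exponent in χ_A), largest block size 3 (exponent in m_A), 2 blocks (geometric multiplicity). These force block sizes [3, 2].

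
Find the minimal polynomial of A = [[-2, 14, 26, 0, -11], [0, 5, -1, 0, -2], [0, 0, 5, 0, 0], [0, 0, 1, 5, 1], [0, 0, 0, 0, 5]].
The characteristic polynomial factors as (x - 5)^4(x + 2). The minimal polynomial is ∏(x - λ)^{k_λ} where k_λ is the size of the largest Jordan block at λ.

For λ = -2: rank(A + 2I) = 4, and the largest Jordan block has size 1 (the smallest k with rank((A + 2I)^k) = rank((A + 2I)^(k+1))).
For λ = 5: rank(A - 5I) = 3, and the largest Jordan block has size 2 (the smallest k with rank((A - 5I)^k) = rank((A - 5I)^(k+1))).

So m_A(x) = (x - 5)^2(x + 2).

m_A(x) = (x - 5)^2(x + 2)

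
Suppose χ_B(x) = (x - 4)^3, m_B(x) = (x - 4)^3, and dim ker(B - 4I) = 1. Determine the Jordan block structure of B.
Jordan blocks: (4, 3)

λ = 4: algebraic multiplicity 3 (exponent in χ_B), largest block size 3 (exponent in m_B), 1 block (geometric multiplicity). This forces block sizes [3].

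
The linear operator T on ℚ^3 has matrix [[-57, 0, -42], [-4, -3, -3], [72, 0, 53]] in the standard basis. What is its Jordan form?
J = [[-3, 1, 0], [0, -3, 0], [0, 0, -1]]

The characteristic polynomial is det(xI - A) = (x + 1)(x + 3)^2, so the eigenvalues are -3 (algebraic multiplicity 2), -1 (algebraic multiplicity 1).

For λ = -3: rank(A + 3I) = 2, rank((A + 3I)^2) = 1. The eigenspace has dimension 3 - 2 = 1, so there is 1 Jordan block; the rank sequence gives block sizes [2].

For λ = -1: algebraic multiplicity 1 gives one 1×1 block.

Assembling the blocks gives the Jordan form J above.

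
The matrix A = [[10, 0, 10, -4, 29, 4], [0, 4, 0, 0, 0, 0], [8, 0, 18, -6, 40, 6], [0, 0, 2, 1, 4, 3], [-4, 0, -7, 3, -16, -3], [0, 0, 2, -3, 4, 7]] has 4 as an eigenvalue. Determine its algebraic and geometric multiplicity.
algebraic multiplicity 6, geometric multiplicity 3

The characteristic polynomial is (x - 4)^6, so the factor x - 4 appears with exponent 6: the algebraic multiplicity is 6.

rank(A - 4I) = 3, so the eigenspace has dimension 6 - 3 = 3: the geometric multiplicity is 3.

Since 3 < 6, A is not diagonalizable.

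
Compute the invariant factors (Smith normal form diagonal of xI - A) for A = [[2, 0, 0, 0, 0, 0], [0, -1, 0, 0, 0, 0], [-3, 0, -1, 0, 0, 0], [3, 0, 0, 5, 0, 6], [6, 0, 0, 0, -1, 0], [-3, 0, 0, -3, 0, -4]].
The Jordan structure of A has elementary divisors (x + 1), (x + 1), (x + 1), (x + 1), (x - 2), (x - 2). Arranging the block sizes at each eigenvalue in decreasing order and taking row products gives the invariant factors.

Invariant factors (smallest first, each dividing the next): x + 1, x + 1, (x - 2)(x + 1), (x - 2)(x + 1).

Check: the last factor (x - 2)(x + 1) is the minimal polynomial, and the product (x - 2)^2(x + 1)^4 is the characteristic polynomial.

x + 1, x + 1, (x - 2)(x + 1), (x - 2)(x + 1)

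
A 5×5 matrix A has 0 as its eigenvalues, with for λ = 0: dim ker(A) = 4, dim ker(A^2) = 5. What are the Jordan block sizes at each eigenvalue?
Jordan blocks: (0, 2), (0, 1), (0, 1), (0, 1)

λ = 0: successive nullity increments [4, 1] count blocks of size ≥ k; block sizes are [2, 1, 1, 1].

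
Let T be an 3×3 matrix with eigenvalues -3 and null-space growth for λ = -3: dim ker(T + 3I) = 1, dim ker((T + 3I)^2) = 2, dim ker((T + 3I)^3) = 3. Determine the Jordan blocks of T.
Jordan blocks: (-3, 3)

λ = -3: successive nullity increments [1, 1, 1] count blocks of size ≥ k; block sizes are [3].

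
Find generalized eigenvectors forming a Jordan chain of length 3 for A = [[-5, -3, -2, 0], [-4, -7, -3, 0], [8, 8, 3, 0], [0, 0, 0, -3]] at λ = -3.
We seek v_1 ∈ ker((A + 3I)^3) \ ker((A + 3I)^2), then set v_{i+1} = (A + 3I) v_i.

One such chain is v_1 = [[0, 0, 1, 0]]^T, v_2 = [[-2, -3, 6, 0]]^T, v_3 = [[1, 2, -4, 0]]^T. Check: (A + 3I) v_3 = [[0, 0, 0, 0]]^T = 0.

v_1 = [[0, 0, 1, 0]]^T, v_2 = [[-2, -3, 6, 0]]^T, v_3 = [[1, 2, -4, 0]]^T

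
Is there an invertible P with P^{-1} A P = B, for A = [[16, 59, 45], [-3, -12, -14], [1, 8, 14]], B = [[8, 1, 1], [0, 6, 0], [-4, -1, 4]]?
Two matrices over a field are similar if and only if they have the same invariant factors.

Both A and B have characteristic polynomial (x - 6)^3 and minimal polynomial (x - 6)^3. Computing further, both have invariant factors (x - 6)^3. Hence A and B are similar.

Yes.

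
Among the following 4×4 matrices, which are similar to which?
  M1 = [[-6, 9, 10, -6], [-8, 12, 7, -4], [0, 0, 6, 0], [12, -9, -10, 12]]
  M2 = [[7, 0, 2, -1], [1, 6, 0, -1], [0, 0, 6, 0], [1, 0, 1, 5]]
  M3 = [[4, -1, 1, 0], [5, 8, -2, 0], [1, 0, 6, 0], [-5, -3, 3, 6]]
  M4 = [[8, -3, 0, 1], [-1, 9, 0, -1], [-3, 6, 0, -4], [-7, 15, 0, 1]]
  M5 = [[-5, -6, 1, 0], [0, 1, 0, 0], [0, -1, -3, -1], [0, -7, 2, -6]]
3 classes: {M1, M2, M3}, {M4}, {M5}

Characteristic polynomials: χ_{M1} = (x - 6)^4, χ_{M2} = (x - 6)^4, χ_{M3} = (x - 6)^4, χ_{M4} = x(x - 6)^3, χ_{M5} = (x - 1)(x + 4)(x + 5)^2.

{M1, M2, M3}: invariant factors x - 6, (x - 6)^3.

{M4}: invariant factors x(x - 6)^3.

{M5}: invariant factors (x - 1)(x + 4)(x + 5)^2.

Matrices are similar if and only if their invariant-factor lists agree; the partition into similarity classes is {M1, M2, M3}, {M4}, {M5}.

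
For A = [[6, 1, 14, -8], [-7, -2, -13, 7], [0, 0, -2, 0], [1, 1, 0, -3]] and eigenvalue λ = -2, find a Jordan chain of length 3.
v_1 = [[0, 0, 1, 2]]^T, v_2 = [[-2, 1, 0, -2]]^T, v_3 = [[1, 0, 0, 1]]^T

We seek v_1 ∈ ker((A + 2I)^3) \ ker((A + 2I)^2), then set v_{i+1} = (A + 2I) v_i.

One such chain is v_1 = [[0, 0, 1, 2]]^T, v_2 = [[-2, 1, 0, -2]]^T, v_3 = [[1, 0, 0, 1]]^T. Check: (A + 2I) v_3 = [[0, 0, 0, 0]]^T = 0.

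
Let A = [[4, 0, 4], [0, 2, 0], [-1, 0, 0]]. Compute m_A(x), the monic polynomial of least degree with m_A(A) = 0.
The characteristic polynomial factors as (x - 2)^3. The minimal polynomial is ∏(x - λ)^{k_λ} where k_λ is the size of the largest Jordan block at λ.

For λ = 2: rank(A - 2I) = 1, and the largest Jordan block has size 2 (the smallest k with rank((A - 2I)^k) = rank((A - 2I)^(k+1))).

So m_A(x) = (x - 2)^2.

m_A(x) = (x - 2)^2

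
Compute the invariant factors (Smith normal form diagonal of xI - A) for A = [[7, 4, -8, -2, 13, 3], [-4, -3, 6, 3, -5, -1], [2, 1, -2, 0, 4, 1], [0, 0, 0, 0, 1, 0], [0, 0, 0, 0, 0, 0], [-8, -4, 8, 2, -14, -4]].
x(x + 1), x^3(x + 1)

The Jordan structure of A has elementary divisors (x + 1), (x + 1), x^3, x. Arranging the block sizes at each eigenvalue in decreasing order and taking row products gives the invariant factors.

Invariant factors (smallest first, each dividing the next): x(x + 1), x^3(x + 1).

Check: the last factor x^3(x + 1) is the minimal polynomial, and the product x^4(x + 1)^2 is the characteristic polynomial.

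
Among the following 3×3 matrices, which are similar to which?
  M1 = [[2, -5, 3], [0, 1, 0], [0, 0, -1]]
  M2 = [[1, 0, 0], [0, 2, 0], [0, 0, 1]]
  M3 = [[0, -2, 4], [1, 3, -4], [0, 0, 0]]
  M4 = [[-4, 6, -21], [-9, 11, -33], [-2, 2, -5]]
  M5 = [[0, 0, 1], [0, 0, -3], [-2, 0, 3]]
Characteristic polynomials: χ_{M1} = (x - 2)(x - 1)(x + 1), χ_{M2} = (x - 2)(x - 1)^2, χ_{M3} = x(x - 2)(x - 1), χ_{M4} = (x - 2)(x - 1)(x + 1), χ_{M5} = x(x - 2)(x - 1).

{M1, M4}: invariant factors (x - 2)(x - 1)(x + 1).

{M2}: invariant factors x - 1, (x - 2)(x - 1).

{M3, M5}: invariant factors x(x - 2)(x - 1).

Matrices are similar if and only if their invariant-factor lists agree; the partition into similarity classes is {M1, M4}, {M2}, {M3, M5}.

3 classes: {M1, M4}, {M2}, {M3, M5}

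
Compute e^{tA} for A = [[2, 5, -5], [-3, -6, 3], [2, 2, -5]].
e^{tA} = [[(5*t + 1)*e^{-3*t}, 5*t*e^{-3*t}, -5*t*e^{-3*t}], [-3*t*e^{-3*t}, (1 - 3*t)*e^{-3*t}, 3*t*e^{-3*t}], [2*t*e^{-3*t}, 2*t*e^{-3*t}, (1 - 2*t)*e^{-3*t}]]

A has Jordan form J = [[-3, 1, 0], [0, -3, 0], [0, 0, -3]] with A = PJP^{-1}, so e^{tA} = P e^{tJ} P^{-1}.

For a Jordan block J_k(λ), e^{tJ_k(λ)} = e^{λt} · (I + tN + t^2 N^2/2! + ... + t^{k-1} N^{k-1}/(k-1)!) where N is the nilpotent superdiagonal part.

Assembling the blocks and conjugating back gives the entries of e^{tA} as shown above.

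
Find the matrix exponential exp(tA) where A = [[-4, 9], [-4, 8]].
A has Jordan form J = [[2, 1], [0, 2]] with A = PJP^{-1}, so e^{tA} = P e^{tJ} P^{-1}.

For a Jordan block J_k(λ), e^{tJ_k(λ)} = e^{λt} · (I + tN + t^2 N^2/2! + ... + t^{k-1} N^{k-1}/(k-1)!) where N is the nilpotent superdiagonal part.

Assembling the blocks and conjugating back gives the entries of e^{tA} as shown above.

e^{tA} = [[(1 - 6*t)*e^{2*t}, 9*t*e^{2*t}], [-4*t*e^{2*t}, (6*t + 1)*e^{2*t}]]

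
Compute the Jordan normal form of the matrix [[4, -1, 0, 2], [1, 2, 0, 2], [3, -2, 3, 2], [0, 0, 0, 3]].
J = [[3, 1, 0, 0], [0, 3, 1, 0], [0, 0, 3, 0], [0, 0, 0, 3]]

The characteristic polynomial is det(xI - A) = (x - 3)^4, so the eigenvalues are 3 (algebraic multiplicity 4).

For λ = 3: rank(A - 3I) = 2, rank((A - 3I)^2) = 1, rank((A - 3I)^3) = 0. The eigenspace has dimension 4 - 2 = 2, so there are 2 Jordan blocks; the rank sequence gives block sizes [3, 1].

Assembling the blocks gives the Jordan form J above.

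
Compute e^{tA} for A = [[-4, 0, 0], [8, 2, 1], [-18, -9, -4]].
A has Jordan form J = [[-4, 0, 0], [0, -1, 1], [0, 0, -1]] with A = PJP^{-1}, so e^{tA} = P e^{tJ} P^{-1}.

For a Jordan block J_k(λ), e^{tJ_k(λ)} = e^{λt} · (I + tN + t^2 N^2/2! + ... + t^{k-1} N^{k-1}/(k-1)!) where N is the nilpotent superdiagonal part.

Assembling the blocks and conjugating back gives the entries of e^{tA} as shown above.

e^{tA} = [[e^{-4*t}, 0, 0], [2*((t + 1)*e^{3*t} - 1)*e^{-4*t}, (3*t + 1)*e^{-t}, t*e^{-t}], [2*(-(3*t + 2)*e^{3*t} + 2)*e^{-4*t}, -9*t*e^{-t}, (1 - 3*t)*e^{-t}]]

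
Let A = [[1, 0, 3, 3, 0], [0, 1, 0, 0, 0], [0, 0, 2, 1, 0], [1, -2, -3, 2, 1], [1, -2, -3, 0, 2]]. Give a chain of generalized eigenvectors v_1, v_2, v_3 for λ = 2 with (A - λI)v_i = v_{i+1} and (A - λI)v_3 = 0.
v_1 = [[0, 0, 0, 0, 1]]^T, v_2 = [[0, 0, 0, 1, 0]]^T, v_3 = [[3, 0, 1, 0, 0]]^T

We seek v_1 ∈ ker((A - 2I)^3) \ ker((A - 2I)^2), then set v_{i+1} = (A - 2I) v_i.

One such chain is v_1 = [[0, 0, 0, 0, 1]]^T, v_2 = [[0, 0, 0, 1, 0]]^T, v_3 = [[3, 0, 1, 0, 0]]^T. Check: (A - 2I) v_3 = [[0, 0, 0, 0, 0]]^T = 0.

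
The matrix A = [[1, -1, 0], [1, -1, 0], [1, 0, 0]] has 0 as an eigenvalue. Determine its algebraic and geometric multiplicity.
algebraic multiplicity 3, geometric multiplicity 1

The characteristic polynomial is x^3, so the factor x appears with exponent 3: the algebraic multiplicity is 3.

rank(A) = 2, so the eigenspace has dimension 3 - 2 = 1: the geometric multiplicity is 1.

Since 1 < 3, A is not diagonalizable.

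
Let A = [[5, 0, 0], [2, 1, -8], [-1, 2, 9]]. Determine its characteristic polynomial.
χ_A(x) = (x - 5)^3

xI - A = [[x - 5, 0, 0], [-2, x - 1, 8], [1, -2, x - 9]].

Expanding det(xI - A) along the first row:
det(xI - A) = + (x - 5)·det([[x - 1, 8], [-2, x - 9]]) - (0)·det([[-2, 8], [1, x - 9]]) + (0)·det([[-2, x - 1], [1, -2]]).

Evaluating gives χ_A(x) = x^3 - 15x^2 + 75x - 125 = (x - 5)^3.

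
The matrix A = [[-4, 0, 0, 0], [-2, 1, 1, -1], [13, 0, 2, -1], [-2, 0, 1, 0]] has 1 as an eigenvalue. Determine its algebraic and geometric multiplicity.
The characteristic polynomial is (x - 1)^3(x + 4), so the factor x - 1 appears with exponent 3: the algebraic multiplicity is 3.

rank(A - I) = 2, so the eigenspace has dimension 4 - 2 = 2: the geometric multiplicity is 2.

Since 2 < 3, A is not diagonalizable.

algebraic multiplicity 3, geometric multiplicity 2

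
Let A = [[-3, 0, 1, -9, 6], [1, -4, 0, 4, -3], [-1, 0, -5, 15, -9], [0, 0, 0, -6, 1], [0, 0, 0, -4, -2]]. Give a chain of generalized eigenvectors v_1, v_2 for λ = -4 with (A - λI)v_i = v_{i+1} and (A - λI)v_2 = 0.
v_1 = [[0, -6, 1, 1, 1]]^T, v_2 = [[-2, 1, 5, -1, -2]]^T

We seek v_1 ∈ ker((A + 4I)^2) \ ker(A + 4I), then set v_{i+1} = (A + 4I) v_i.

One such chain is v_1 = [[0, -6, 1, 1, 1]]^T, v_2 = [[-2, 1, 5, -1, -2]]^T. Check: (A + 4I) v_2 = [[0, 0, 0, 0, 0]]^T = 0.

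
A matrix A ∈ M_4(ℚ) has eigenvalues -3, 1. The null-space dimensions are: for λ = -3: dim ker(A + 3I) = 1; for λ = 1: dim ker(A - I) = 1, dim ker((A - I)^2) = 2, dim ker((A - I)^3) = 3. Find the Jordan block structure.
λ = -3: successive nullity increments [1] count blocks of size ≥ k; block sizes are [1].
λ = 1: successive nullity increments [1, 1, 1] count blocks of size ≥ k; block sizes are [3].

Jordan blocks: (-3, 1), (1, 3)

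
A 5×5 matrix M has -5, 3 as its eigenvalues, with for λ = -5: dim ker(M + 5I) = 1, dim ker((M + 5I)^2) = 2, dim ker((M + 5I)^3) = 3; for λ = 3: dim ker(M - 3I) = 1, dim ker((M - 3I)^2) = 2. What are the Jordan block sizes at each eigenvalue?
Jordan blocks: (-5, 3), (3, 2)

λ = -5: successive nullity increments [1, 1, 1] count blocks of size ≥ k; block sizes are [3].
λ = 3: successive nullity increments [1, 1] count blocks of size ≥ k; block sizes are [2].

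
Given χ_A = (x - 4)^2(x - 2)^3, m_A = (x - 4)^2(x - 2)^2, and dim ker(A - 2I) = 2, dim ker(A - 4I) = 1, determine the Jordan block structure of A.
λ = 2: algebraic multiplicity 3 (exponent in χ_A), largest block size 2 (exponent in m_A), 2 blocks (geometric multiplicity). These force block sizes [2, 1].
λ = 4: algebraic multiplicity 2 (exponent in χ_A), largest block size 2 (exponent in m_A), 1 block (geometric multiplicity). This forces block sizes [2].

Jordan blocks: (2, 2), (2, 1), (4, 2)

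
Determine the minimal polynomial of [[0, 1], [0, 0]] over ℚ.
m_A(x) = x^2

The characteristic polynomial factors as x^2. The minimal polynomial is ∏(x - λ)^{k_λ} where k_λ is the size of the largest Jordan block at λ.

For λ = 0: rank(A) = 1, and the largest Jordan block has size 2 (the smallest k with rank(A^k) = rank(A^(k+1))).

So m_A(x) = x^2.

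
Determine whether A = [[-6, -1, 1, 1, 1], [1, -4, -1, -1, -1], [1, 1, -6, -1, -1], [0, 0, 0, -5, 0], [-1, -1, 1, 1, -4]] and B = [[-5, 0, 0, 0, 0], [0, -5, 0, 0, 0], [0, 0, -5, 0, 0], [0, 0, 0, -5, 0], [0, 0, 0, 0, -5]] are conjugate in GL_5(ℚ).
No.

Both have characteristic polynomial (x + 5)^5, but the minimal polynomial of A is (x + 5)^2 while the minimal polynomial of B is x + 5. The minimal polynomial is a similarity invariant, so A and B are not similar.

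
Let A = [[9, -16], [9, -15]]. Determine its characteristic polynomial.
xI - A = [[x - 9, 16], [-9, x + 15]].

Expanding det(xI - A) along the first row:
det(xI - A) = + (x - 9)·det([[x + 15]]) - (16)·det([[-9]]).

Evaluating gives χ_A(x) = x^2 + 6x + 9 = (x + 3)^2.

χ_A(x) = (x + 3)^2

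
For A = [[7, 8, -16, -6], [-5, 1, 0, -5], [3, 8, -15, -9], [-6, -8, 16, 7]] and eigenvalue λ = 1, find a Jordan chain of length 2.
v_1 = [[0, 3, 1, 1]]^T, v_2 = [[2, -5, -1, -2]]^T

We seek v_1 ∈ ker((A - I)^2) \ ker(A - I), then set v_{i+1} = (A - I) v_i.

One such chain is v_1 = [[0, 3, 1, 1]]^T, v_2 = [[2, -5, -1, -2]]^T. Check: (A - I) v_2 = [[0, 0, 0, 0]]^T = 0.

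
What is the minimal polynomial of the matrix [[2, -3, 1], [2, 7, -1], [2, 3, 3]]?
m_A(x) = (x - 4)^2

The characteristic polynomial factors as (x - 4)^3. The minimal polynomial is ∏(x - λ)^{k_λ} where k_λ is the size of the largest Jordan block at λ.

For λ = 4: rank(A - 4I) = 1, and the largest Jordan block has size 2 (the smallest k with rank((A - 4I)^k) = rank((A - 4I)^(k+1))).

So m_A(x) = (x - 4)^2.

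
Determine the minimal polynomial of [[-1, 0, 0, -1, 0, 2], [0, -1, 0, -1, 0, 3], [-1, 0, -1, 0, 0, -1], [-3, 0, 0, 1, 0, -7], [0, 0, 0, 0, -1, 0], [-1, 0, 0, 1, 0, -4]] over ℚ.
The characteristic polynomial factors as (x + 1)^5(x + 2). The minimal polynomial is ∏(x - λ)^{k_λ} where k_λ is the size of the largest Jordan block at λ.

For λ = -2: rank(A + 2I) = 5, and the largest Jordan block has size 1 (the smallest k with rank((A + 2I)^k) = rank((A + 2I)^(k+1))).
For λ = -1: rank(A + I) = 3, and the largest Jordan block has size 3 (the smallest k with rank((A + I)^k) = rank((A + I)^(k+1))).

So m_A(x) = (x + 1)^3(x + 2).

m_A(x) = (x + 1)^3(x + 2)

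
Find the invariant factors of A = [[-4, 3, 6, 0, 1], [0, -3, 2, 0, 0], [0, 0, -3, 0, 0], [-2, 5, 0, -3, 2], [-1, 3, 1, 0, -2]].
The Jordan structure of A has elementary divisors (x + 3)^3, (x + 3)^2. Arranging the block sizes at each eigenvalue in decreasing order and taking row products gives the invariant factors.

Invariant factors (smallest first, each dividing the next): (x + 3)^2, (x + 3)^3.

Check: the last factor (x + 3)^3 is the minimal polynomial, and the product (x + 3)^5 is the characteristic polynomial.

(x + 3)^2, (x + 3)^3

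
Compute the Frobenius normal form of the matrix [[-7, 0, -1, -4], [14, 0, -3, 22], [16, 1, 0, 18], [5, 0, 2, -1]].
R = [[0, 0, 0, -9], [1, 0, 0, 24], [0, 1, 0, -10], [0, 0, 1, -8]]

The invariant factors of A (the non-unit diagonal entries of the Smith normal form of xI - A over ℚ[x]) are (x^2 + 4x - 3)^2, each dividing the next. The characteristic polynomial is their product, (x^2 + 4x - 3)^2.

The rational canonical form is the block-diagonal matrix of companion matrices C(f_i):
R = [[0, 0, 0, -9], [1, 0, 0, 24], [0, 1, 0, -10], [0, 0, 1, -8]].

Note the characteristic polynomial does not split into linear factors over ℚ, so A has no Jordan form over ℚ; the rational canonical form exists over any field.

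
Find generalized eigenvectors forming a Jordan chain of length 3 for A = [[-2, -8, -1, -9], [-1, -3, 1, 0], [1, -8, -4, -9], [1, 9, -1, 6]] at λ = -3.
v_1 = [[0, 1, 1, -1]]^T, v_2 = [[0, 1, 0, -1]]^T, v_3 = [[1, 0, 1, 0]]^T

We seek v_1 ∈ ker((A + 3I)^3) \ ker((A + 3I)^2), then set v_{i+1} = (A + 3I) v_i.

One such chain is v_1 = [[0, 1, 1, -1]]^T, v_2 = [[0, 1, 0, -1]]^T, v_3 = [[1, 0, 1, 0]]^T. Check: (A + 3I) v_3 = [[0, 0, 0, 0]]^T = 0.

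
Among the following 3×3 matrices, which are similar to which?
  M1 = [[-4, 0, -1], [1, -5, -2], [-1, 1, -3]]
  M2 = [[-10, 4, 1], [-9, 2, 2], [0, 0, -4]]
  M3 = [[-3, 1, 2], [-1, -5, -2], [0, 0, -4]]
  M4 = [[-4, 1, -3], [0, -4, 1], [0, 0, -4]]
2 classes: {M1, M2, M4}, {M3}

Characteristic polynomials: χ_{M1} = (x + 4)^3, χ_{M2} = (x + 4)^3, χ_{M3} = (x + 4)^3, χ_{M4} = (x + 4)^3.

{M1, M2, M4}: invariant factors (x + 4)^3.

{M3}: invariant factors x + 4, (x + 4)^2.

Matrices are similar if and only if their invariant-factor lists agree; the partition into similarity classes is {M1, M2, M4}, {M3}.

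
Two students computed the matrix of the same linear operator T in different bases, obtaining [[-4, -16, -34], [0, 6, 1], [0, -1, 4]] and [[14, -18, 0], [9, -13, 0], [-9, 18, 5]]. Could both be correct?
No.

Both have characteristic polynomial (x - 5)^2(x + 4), but the minimal polynomial of A is (x - 5)^2(x + 4) while the minimal polynomial of B is (x - 5)(x + 4). The minimal polynomial is a similarity invariant, so A and B are not similar.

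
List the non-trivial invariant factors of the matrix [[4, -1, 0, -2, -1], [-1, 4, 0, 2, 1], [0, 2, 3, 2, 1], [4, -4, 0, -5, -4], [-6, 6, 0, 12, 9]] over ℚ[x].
x - 3, (x - 3)^2, (x - 3)^2

The Jordan structure of A has elementary divisors (x - 3)^2, (x - 3)^2, (x - 3). Arranging the block sizes at each eigenvalue in decreasing order and taking row products gives the invariant factors.

Invariant factors (smallest first, each dividing the next): x - 3, (x - 3)^2, (x - 3)^2.

Check: the last factor (x - 3)^2 is the minimal polynomial, and the product (x - 3)^5 is the characteristic polynomial.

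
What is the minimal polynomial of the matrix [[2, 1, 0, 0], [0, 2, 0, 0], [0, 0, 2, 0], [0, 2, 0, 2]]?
The characteristic polynomial factors as (x - 2)^4. The minimal polynomial is ∏(x - λ)^{k_λ} where k_λ is the size of the largest Jordan block at λ.

For λ = 2: rank(A - 2I) = 1, and the largest Jordan block has size 2 (the smallest k with rank((A - 2I)^k) = rank((A - 2I)^(k+1))).

So m_A(x) = (x - 2)^2.

m_A(x) = (x - 2)^2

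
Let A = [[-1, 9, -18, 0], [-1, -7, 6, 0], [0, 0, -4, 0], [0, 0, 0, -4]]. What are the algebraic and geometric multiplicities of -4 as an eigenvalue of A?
The characteristic polynomial is (x + 4)^4, so the factor x + 4 appears with exponent 4: the algebraic multiplicity is 4.

rank(A + 4I) = 1, so the eigenspace has dimension 4 - 1 = 3: the geometric multiplicity is 3.

Since 3 < 4, A is not diagonalizable.

algebraic multiplicity 4, geometric multiplicity 3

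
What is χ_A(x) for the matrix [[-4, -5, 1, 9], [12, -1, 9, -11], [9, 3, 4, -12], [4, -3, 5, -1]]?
χ_A(x) = x^3(x + 2)

xI - A = [[x + 4, 5, -1, -9], [-12, x + 1, -9, 11], [-9, -3, x - 4, 12], [-4, 3, -5, x + 1]].

Expanding det(xI - A) along the first row:
det(xI - A) = + (x + 4)·det([[x + 1, -9, 11], [-3, x - 4, 12], [3, -5, x + 1]]) - (5)·det([[-12, -9, 11], [-9, x - 4, 12], [-4, -5, x + 1]]) + (-1)·det([[-12, x + 1, 11], [-9, -3, 12], [-4, 3, x + 1]]) - (-9)·det([[-12, x + 1, -9], [-9, -3, x - 4], [-4, 3, -5]]).

Evaluating gives χ_A(x) = x^4 + 2x^3 = x^3(x + 2).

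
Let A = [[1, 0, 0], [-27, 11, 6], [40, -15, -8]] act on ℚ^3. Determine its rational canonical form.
The invariant factors of A (the non-unit diagonal entries of the Smith normal form of xI - A over ℚ[x]) are (x - 2)(x - 1)^2, each dividing the next. The characteristic polynomial is their product, (x - 2)(x - 1)^2.

The rational canonical form is the block-diagonal matrix of companion matrices C(f_i):
R = [[0, 0, 2], [1, 0, -5], [0, 1, 4]].

R = [[0, 0, 2], [1, 0, -5], [0, 1, 4]]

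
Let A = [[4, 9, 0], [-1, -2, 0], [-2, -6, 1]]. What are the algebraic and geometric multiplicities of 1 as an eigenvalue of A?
algebraic multiplicity 3, geometric multiplicity 2

The characteristic polynomial is (x - 1)^3, so the factor x - 1 appears with exponent 3: the algebraic multiplicity is 3.

rank(A - I) = 1, so the eigenspace has dimension 3 - 1 = 2: the geometric multiplicity is 2.

Since 2 < 3, A is not diagonalizable.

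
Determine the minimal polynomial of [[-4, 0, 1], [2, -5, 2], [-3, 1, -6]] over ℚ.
m_A(x) = (x + 5)^3

The characteristic polynomial factors as (x + 5)^3. The minimal polynomial is ∏(x - λ)^{k_λ} where k_λ is the size of the largest Jordan block at λ.

For λ = -5: rank(A + 5I) = 2, and the largest Jordan block has size 3 (the smallest k with rank((A + 5I)^k) = rank((A + 5I)^(k+1))).

So m_A(x) = (x + 5)^3.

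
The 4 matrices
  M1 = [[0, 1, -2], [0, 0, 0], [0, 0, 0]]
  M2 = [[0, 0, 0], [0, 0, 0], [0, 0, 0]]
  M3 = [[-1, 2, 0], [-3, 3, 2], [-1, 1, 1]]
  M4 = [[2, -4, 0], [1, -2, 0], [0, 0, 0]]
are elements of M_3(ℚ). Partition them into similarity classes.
Characteristic polynomials: χ_{M1} = x^3, χ_{M2} = x^3, χ_{M3} = (x - 1)^3, χ_{M4} = x^3.

{M1, M4}: invariant factors x, x^2.

{M2}: invariant factors x, x, x.

{M3}: invariant factors (x - 1)^3.

Matrices are similar if and only if their invariant-factor lists agree; the partition into similarity classes is {M1, M4}, {M2}, {M3}.

3 classes: {M1, M4}, {M2}, {M3}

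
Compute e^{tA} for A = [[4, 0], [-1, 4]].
e^{tA} = [[e^{4*t}, 0], [-t*e^{4*t}, e^{4*t}]]

A has Jordan form J = [[4, 1], [0, 4]] with A = PJP^{-1}, so e^{tA} = P e^{tJ} P^{-1}.

For a Jordan block J_k(λ), e^{tJ_k(λ)} = e^{λt} · (I + tN + t^2 N^2/2! + ... + t^{k-1} N^{k-1}/(k-1)!) where N is the nilpotent superdiagonal part.

Assembling the blocks and conjugating back gives the entries of e^{tA} as shown above.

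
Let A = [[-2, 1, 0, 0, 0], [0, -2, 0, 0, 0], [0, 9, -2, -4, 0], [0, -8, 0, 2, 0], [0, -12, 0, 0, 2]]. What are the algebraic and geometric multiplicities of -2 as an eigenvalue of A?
The characteristic polynomial is (x - 2)^2(x + 2)^3, so the factor x + 2 appears with exponent 3: the algebraic multiplicity is 3.

rank(A + 2I) = 3, so the eigenspace has dimension 5 - 3 = 2: the geometric multiplicity is 2.

Since 2 < 3, A is not diagonalizable.

algebraic multiplicity 3, geometric multiplicity 2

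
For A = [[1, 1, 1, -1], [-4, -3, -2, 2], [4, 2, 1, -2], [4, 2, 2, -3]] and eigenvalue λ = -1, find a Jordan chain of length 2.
v_1 = [[0, 1, -1, -1]]^T, v_2 = [[1, -2, 2, 2]]^T

We seek v_1 ∈ ker((A + I)^2) \ ker(A + I), then set v_{i+1} = (A + I) v_i.

One such chain is v_1 = [[0, 1, -1, -1]]^T, v_2 = [[1, -2, 2, 2]]^T. Check: (A + I) v_2 = [[0, 0, 0, 0]]^T = 0.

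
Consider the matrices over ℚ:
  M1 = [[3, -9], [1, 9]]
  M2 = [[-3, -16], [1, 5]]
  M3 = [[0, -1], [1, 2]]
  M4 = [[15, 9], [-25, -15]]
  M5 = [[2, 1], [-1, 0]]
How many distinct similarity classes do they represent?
3 classes: {M1}, {M2, M3, M5}, {M4}

Characteristic polynomials: χ_{M1} = (x - 6)^2, χ_{M2} = (x - 1)^2, χ_{M3} = (x - 1)^2, χ_{M4} = x^2, χ_{M5} = (x - 1)^2.

{M1}: invariant factors (x - 6)^2.

{M2, M3, M5}: invariant factors (x - 1)^2.

{M4}: invariant factors x^2.

Matrices are similar if and only if their invariant-factor lists agree; the partition into similarity classes is {M1}, {M2, M3, M5}, {M4}.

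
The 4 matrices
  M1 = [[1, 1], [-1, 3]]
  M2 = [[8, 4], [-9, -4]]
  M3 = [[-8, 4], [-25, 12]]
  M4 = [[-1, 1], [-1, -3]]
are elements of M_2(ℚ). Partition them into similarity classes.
Characteristic polynomials: χ_{M1} = (x - 2)^2, χ_{M2} = (x - 2)^2, χ_{M3} = (x - 2)^2, χ_{M4} = (x + 2)^2.

{M1, M2, M3}: invariant factors (x - 2)^2.

{M4}: invariant factors (x + 2)^2.

Matrices are similar if and only if their invariant-factor lists agree; the partition into similarity classes is {M1, M2, M3}, {M4}.

2 classes: {M1, M2, M3}, {M4}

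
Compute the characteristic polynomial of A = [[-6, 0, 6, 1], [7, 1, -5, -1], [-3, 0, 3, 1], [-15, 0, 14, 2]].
xI - A = [[x + 6, 0, -6, -1], [-7, x - 1, 5, 1], [3, 0, x - 3, -1], [15, 0, -14, x - 2]].

Expanding det(xI - A) along the first row:
det(xI - A) = + (x + 6)·det([[x - 1, 5, 1], [0, x - 3, -1], [0, -14, x - 2]]) - (0)·det([[-7, 5, 1], [3, x - 3, -1], [15, -14, x - 2]]) + (-6)·det([[-7, x - 1, 1], [3, 0, -1], [15, 0, x - 2]]) - (-1)·det([[-7, x - 1, 5], [3, 0, x - 3], [15, 0, -14]]).

Evaluating gives χ_A(x) = x^4 - 6x^2 + 8x - 3 = (x - 1)^3(x + 3).

χ_A(x) = (x - 1)^3(x + 3)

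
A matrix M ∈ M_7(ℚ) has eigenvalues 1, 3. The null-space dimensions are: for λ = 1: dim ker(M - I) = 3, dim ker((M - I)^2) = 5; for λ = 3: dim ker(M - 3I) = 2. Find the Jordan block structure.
λ = 1: successive nullity increments [3, 2] count blocks of size ≥ k; block sizes are [2, 2, 1].
λ = 3: successive nullity increments [2] count blocks of size ≥ k; block sizes are [1, 1].

Jordan blocks: (1, 2), (1, 2), (1, 1), (3, 1), (3, 1)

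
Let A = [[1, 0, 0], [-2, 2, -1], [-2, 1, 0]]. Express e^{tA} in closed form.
e^{tA} = [[e^{t}, 0, 0], [-2*t*e^{t}, (t + 1)*e^{t}, -t*e^{t}], [-2*t*e^{t}, t*e^{t}, (1 - t)*e^{t}]]

A has Jordan form J = [[1, 1, 0], [0, 1, 0], [0, 0, 1]] with A = PJP^{-1}, so e^{tA} = P e^{tJ} P^{-1}.

For a Jordan block J_k(λ), e^{tJ_k(λ)} = e^{λt} · (I + tN + t^2 N^2/2! + ... + t^{k-1} N^{k-1}/(k-1)!) where N is the nilpotent superdiagonal part.

Assembling the blocks and conjugating back gives the entries of e^{tA} as shown above.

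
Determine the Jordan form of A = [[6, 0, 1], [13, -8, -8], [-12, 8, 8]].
J = [[2, 1, 0], [0, 2, 1], [0, 0, 2]]

The characteristic polynomial is det(xI - A) = (x - 2)^3, so the eigenvalues are 2 (algebraic multiplicity 3).

For λ = 2: rank(A - 2I) = 2, rank((A - 2I)^2) = 1, rank((A - 2I)^3) = 0. The eigenspace has dimension 3 - 2 = 1, so there is 1 Jordan block; the rank sequence gives block sizes [3].

Assembling the blocks gives the Jordan form J above.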